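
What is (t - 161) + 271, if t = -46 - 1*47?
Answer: 17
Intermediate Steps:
t = -93 (t = -46 - 47 = -93)
(t - 161) + 271 = (-93 - 161) + 271 = -254 + 271 = 17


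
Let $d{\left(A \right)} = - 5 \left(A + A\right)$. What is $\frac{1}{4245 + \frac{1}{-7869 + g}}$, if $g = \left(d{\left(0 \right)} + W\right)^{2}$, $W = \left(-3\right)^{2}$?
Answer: $\frac{7788}{33060059} \approx 0.00023557$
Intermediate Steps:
$d{\left(A \right)} = - 10 A$ ($d{\left(A \right)} = - 5 \cdot 2 A = - 10 A$)
$W = 9$
$g = 81$ ($g = \left(\left(-10\right) 0 + 9\right)^{2} = \left(0 + 9\right)^{2} = 9^{2} = 81$)
$\frac{1}{4245 + \frac{1}{-7869 + g}} = \frac{1}{4245 + \frac{1}{-7869 + 81}} = \frac{1}{4245 + \frac{1}{-7788}} = \frac{1}{4245 - \frac{1}{7788}} = \frac{1}{\frac{33060059}{7788}} = \frac{7788}{33060059}$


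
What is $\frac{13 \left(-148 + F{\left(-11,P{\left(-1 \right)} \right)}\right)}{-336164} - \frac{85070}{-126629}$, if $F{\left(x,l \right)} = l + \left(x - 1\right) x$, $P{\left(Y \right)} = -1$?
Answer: $\frac{28625456489}{42568111156} \approx 0.67246$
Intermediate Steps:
$F{\left(x,l \right)} = l + x \left(-1 + x\right)$ ($F{\left(x,l \right)} = l + \left(-1 + x\right) x = l + x \left(-1 + x\right)$)
$\frac{13 \left(-148 + F{\left(-11,P{\left(-1 \right)} \right)}\right)}{-336164} - \frac{85070}{-126629} = \frac{13 \left(-148 - \left(-10 - 121\right)\right)}{-336164} - \frac{85070}{-126629} = 13 \left(-148 + \left(-1 + 121 + 11\right)\right) \left(- \frac{1}{336164}\right) - - \frac{85070}{126629} = 13 \left(-148 + 131\right) \left(- \frac{1}{336164}\right) + \frac{85070}{126629} = 13 \left(-17\right) \left(- \frac{1}{336164}\right) + \frac{85070}{126629} = \left(-221\right) \left(- \frac{1}{336164}\right) + \frac{85070}{126629} = \frac{221}{336164} + \frac{85070}{126629} = \frac{28625456489}{42568111156}$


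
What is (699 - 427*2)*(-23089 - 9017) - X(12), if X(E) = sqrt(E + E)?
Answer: 4976430 - 2*sqrt(6) ≈ 4.9764e+6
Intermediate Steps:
X(E) = sqrt(2)*sqrt(E) (X(E) = sqrt(2*E) = sqrt(2)*sqrt(E))
(699 - 427*2)*(-23089 - 9017) - X(12) = (699 - 427*2)*(-23089 - 9017) - sqrt(2)*sqrt(12) = (699 - 854)*(-32106) - sqrt(2)*2*sqrt(3) = -155*(-32106) - 2*sqrt(6) = 4976430 - 2*sqrt(6)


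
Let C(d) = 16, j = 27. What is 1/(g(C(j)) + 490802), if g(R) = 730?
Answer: 1/491532 ≈ 2.0345e-6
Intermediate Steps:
1/(g(C(j)) + 490802) = 1/(730 + 490802) = 1/491532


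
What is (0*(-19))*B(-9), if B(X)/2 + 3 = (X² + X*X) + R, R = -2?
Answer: 0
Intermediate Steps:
B(X) = -10 + 4*X² (B(X) = -6 + 2*((X² + X*X) - 2) = -6 + 2*((X² + X²) - 2) = -6 + 2*(2*X² - 2) = -6 + 2*(-2 + 2*X²) = -6 + (-4 + 4*X²) = -10 + 4*X²)
(0*(-19))*B(-9) = (0*(-19))*(-10 + 4*(-9)²) = 0*(-10 + 4*81) = 0*(-10 + 324) = 0*314 = 0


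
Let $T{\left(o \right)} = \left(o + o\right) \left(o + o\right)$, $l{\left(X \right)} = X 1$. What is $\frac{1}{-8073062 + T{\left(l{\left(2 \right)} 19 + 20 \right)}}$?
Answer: $- \frac{1}{8059606} \approx -1.2408 \cdot 10^{-7}$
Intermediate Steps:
$l{\left(X \right)} = X$
$T{\left(o \right)} = 4 o^{2}$ ($T{\left(o \right)} = 2 o 2 o = 4 o^{2}$)
$\frac{1}{-8073062 + T{\left(l{\left(2 \right)} 19 + 20 \right)}} = \frac{1}{-8073062 + 4 \left(2 \cdot 19 + 20\right)^{2}} = \frac{1}{-8073062 + 4 \left(38 + 20\right)^{2}} = \frac{1}{-8073062 + 4 \cdot 58^{2}} = \frac{1}{-8073062 + 4 \cdot 3364} = \frac{1}{-8073062 + 13456} = \frac{1}{-8059606} = - \frac{1}{8059606}$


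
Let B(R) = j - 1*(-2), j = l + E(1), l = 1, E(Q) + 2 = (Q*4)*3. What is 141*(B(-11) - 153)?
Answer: -19740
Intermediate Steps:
E(Q) = -2 + 12*Q (E(Q) = -2 + (Q*4)*3 = -2 + (4*Q)*3 = -2 + 12*Q)
j = 11 (j = 1 + (-2 + 12*1) = 1 + (-2 + 12) = 1 + 10 = 11)
B(R) = 13 (B(R) = 11 - 1*(-2) = 11 + 2 = 13)
141*(B(-11) - 153) = 141*(13 - 153) = 141*(-140) = -19740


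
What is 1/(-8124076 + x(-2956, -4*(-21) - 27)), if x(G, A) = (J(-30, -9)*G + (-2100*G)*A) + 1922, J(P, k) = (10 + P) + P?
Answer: 1/345858846 ≈ 2.8914e-9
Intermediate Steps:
J(P, k) = 10 + 2*P
x(G, A) = 1922 - 50*G - 2100*A*G (x(G, A) = ((10 + 2*(-30))*G + (-2100*G)*A) + 1922 = ((10 - 60)*G - 2100*A*G) + 1922 = (-50*G - 2100*A*G) + 1922 = 1922 - 50*G - 2100*A*G)
1/(-8124076 + x(-2956, -4*(-21) - 27)) = 1/(-8124076 + (1922 - 50*(-2956) - 2100*(-4*(-21) - 27)*(-2956))) = 1/(-8124076 + (1922 + 147800 - 2100*(84 - 27)*(-2956))) = 1/(-8124076 + (1922 + 147800 - 2100*57*(-2956))) = 1/(-8124076 + (1922 + 147800 + 353833200)) = 1/(-8124076 + 353982922) = 1/345858846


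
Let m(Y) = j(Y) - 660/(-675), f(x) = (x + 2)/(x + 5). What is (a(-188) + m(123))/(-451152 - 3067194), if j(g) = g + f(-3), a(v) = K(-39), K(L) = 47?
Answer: -15343/316651140 ≈ -4.8454e-5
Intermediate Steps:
f(x) = (2 + x)/(5 + x)
a(v) = 47
j(g) = -1/2 + g (j(g) = g + (2 - 3)/(5 - 3) = g - 1/2 = -1/2 + g)
m(Y) = 43/90 + Y (m(Y) = (-1/2 + Y) - 660/(-675) = (-1/2 + Y) - 660*(-1)/675 = (-1/2 + Y) - 1*(-44/45) = (-1/2 + Y) + 44/45 = 43/90 + Y)
(a(-188) + m(123))/(-451152 - 3067194) = (47 + (43/90 + 123))/(-451152 - 3067194) = (47 + 11113/90)/(-3518346) = (15343/90)*(-1/3518346) = -15343/316651140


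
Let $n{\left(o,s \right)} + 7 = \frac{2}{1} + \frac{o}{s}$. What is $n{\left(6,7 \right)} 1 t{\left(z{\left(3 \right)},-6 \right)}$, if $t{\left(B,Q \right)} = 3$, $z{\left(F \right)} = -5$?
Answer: $- \frac{87}{7} \approx -12.429$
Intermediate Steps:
$n{\left(o,s \right)} = -5 + \frac{o}{s}$ ($n{\left(o,s \right)} = -7 + \left(\frac{2}{1} + \frac{o}{s}\right) = -7 + \left(2 \cdot 1 + \frac{o}{s}\right) = -7 + \left(2 + \frac{o}{s}\right) = -5 + \frac{o}{s}$)
$n{\left(6,7 \right)} 1 t{\left(z{\left(3 \right)},-6 \right)} = \left(-5 + \frac{6}{7}\right) 1 \cdot 3 = \left(- \frac{29}{7}\right) 1 \cdot 3 = \left(- \frac{29}{7}\right) 3 = - \frac{87}{7}$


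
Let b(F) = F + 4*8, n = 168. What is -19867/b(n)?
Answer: -19867/200 ≈ -99.335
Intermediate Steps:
b(F) = 32 + F (b(F) = F + 32 = 32 + F)
-19867/b(n) = -19867/(32 + 168) = -19867/200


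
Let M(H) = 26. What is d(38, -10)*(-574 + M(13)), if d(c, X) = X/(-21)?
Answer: -5480/21 ≈ -260.95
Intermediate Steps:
d(c, X) = -X/21 (d(c, X) = X*(-1/21) = -X/21)
d(38, -10)*(-574 + M(13)) = (-1/21*(-10))*(-574 + 26) = (10/21)*(-548) = -5480/21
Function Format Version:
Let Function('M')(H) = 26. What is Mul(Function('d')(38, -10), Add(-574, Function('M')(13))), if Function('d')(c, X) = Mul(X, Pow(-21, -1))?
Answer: Rational(-5480, 21) ≈ -260.95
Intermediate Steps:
Function('d')(c, X) = Mul(Rational(-1, 21), X) (Function('d')(c, X) = Mul(X, Rational(-1, 21)) = Mul(Rational(-1, 21), X))
Mul(Function('d')(38, -10), Add(-574, Function('M')(13))) = Mul(Mul(Rational(-1, 21), -10), Add(-574, 26)) = Mul(Rational(10, 21), -548) = Rational(-5480, 21)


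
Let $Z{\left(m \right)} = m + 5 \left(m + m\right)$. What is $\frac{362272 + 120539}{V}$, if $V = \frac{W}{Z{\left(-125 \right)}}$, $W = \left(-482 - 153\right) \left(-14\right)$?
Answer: $- \frac{18967575}{254} \approx -74676.0$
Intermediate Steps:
$Z{\left(m \right)} = 11 m$ ($Z{\left(m \right)} = m + 5 \cdot 2 m = m + 10 m = 11 m$)
$W = 8890$ ($W = \left(-635\right) \left(-14\right) = 8890$)
$V = - \frac{1778}{275}$ ($V = \frac{8890}{11 \left(-125\right)} = \frac{8890}{-1375} = 8890 \left(- \frac{1}{1375}\right) = - \frac{1778}{275} \approx -6.4655$)
$\frac{362272 + 120539}{V} = \frac{362272 + 120539}{- \frac{1778}{275}} = 482811 \left(- \frac{275}{1778}\right) = - \frac{18967575}{254}$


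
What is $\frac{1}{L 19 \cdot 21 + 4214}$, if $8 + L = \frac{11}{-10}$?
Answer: $\frac{10}{5831} \approx 0.001715$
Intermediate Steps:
$L = - \frac{91}{10}$ ($L = -8 + \frac{11}{-10} = -8 + 11 \left(- \frac{1}{10}\right) = -8 - \frac{11}{10} = - \frac{91}{10} \approx -9.1$)
$\frac{1}{L 19 \cdot 21 + 4214} = \frac{1}{\left(- \frac{91}{10}\right) 19 \cdot 21 + 4214} = \frac{1}{\left(- \frac{1729}{10}\right) 21 + 4214} = \frac{1}{- \frac{36309}{10} + 4214} = \frac{1}{\frac{5831}{10}} = \frac{10}{5831}$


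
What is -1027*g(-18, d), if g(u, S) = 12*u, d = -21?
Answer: 221832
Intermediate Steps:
-1027*g(-18, d) = -12324*(-18) = -1027*(-216) = 221832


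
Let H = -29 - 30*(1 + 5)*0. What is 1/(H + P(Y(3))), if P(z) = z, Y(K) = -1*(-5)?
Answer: -1/24 ≈ -0.041667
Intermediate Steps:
Y(K) = 5
H = -29 (H = -29 - 180*0 = -29 - 30*0 = -29 + 0 = -29)
1/(H + P(Y(3))) = 1/(-29 + 5) = 1/(-24) = -1/24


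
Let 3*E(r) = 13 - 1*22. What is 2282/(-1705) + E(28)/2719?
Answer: -6209873/4635895 ≈ -1.3395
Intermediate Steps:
E(r) = -3 (E(r) = (13 - 1*22)/3 = (13 - 22)/3 = (1/3)*(-9) = -3)
2282/(-1705) + E(28)/2719 = 2282/(-1705) - 3/2719 = 2282*(-1/1705) - 3*1/2719 = -2282/1705 - 3/2719 = -6209873/4635895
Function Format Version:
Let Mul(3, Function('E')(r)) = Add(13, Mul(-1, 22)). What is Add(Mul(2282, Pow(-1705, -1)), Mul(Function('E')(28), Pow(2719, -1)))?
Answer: Rational(-6209873, 4635895) ≈ -1.3395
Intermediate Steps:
Function('E')(r) = -3 (Function('E')(r) = Mul(Rational(1, 3), Add(13, Mul(-1, 22))) = Mul(Rational(1, 3), Add(13, -22)) = Mul(Rational(1, 3), -9) = -3)
Add(Mul(2282, Pow(-1705, -1)), Mul(Function('E')(28), Pow(2719, -1))) = Add(Mul(2282, Pow(-1705, -1)), Mul(-3, Pow(2719, -1))) = Add(Mul(2282, Rational(-1, 1705)), Mul(-3, Rational(1, 2719))) = Add(Rational(-2282, 1705), Rational(-3, 2719)) = Rational(-6209873, 4635895)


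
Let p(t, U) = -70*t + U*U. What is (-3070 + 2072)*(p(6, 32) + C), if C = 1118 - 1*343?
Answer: -1376242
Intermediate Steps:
p(t, U) = U**2 - 70*t (p(t, U) = -70*t + U**2 = U**2 - 70*t)
C = 775 (C = 1118 - 343 = 775)
(-3070 + 2072)*(p(6, 32) + C) = (-3070 + 2072)*((32**2 - 70*6) + 775) = -998*((1024 - 420) + 775) = -998*(604 + 775) = -998*1379 = -1376242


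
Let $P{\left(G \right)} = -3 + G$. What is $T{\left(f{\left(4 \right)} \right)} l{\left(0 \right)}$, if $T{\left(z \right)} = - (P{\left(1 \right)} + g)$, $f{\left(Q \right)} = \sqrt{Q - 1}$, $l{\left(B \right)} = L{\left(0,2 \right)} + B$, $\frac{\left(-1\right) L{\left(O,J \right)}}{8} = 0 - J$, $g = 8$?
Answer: $-96$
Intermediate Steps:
$L{\left(O,J \right)} = 8 J$ ($L{\left(O,J \right)} = - 8 \left(0 - J\right) = - 8 \left(- J\right) = 8 J$)
$l{\left(B \right)} = 16 + B$ ($l{\left(B \right)} = 8 \cdot 2 + B = 16 + B$)
$f{\left(Q \right)} = \sqrt{-1 + Q}$
$T{\left(z \right)} = -6$ ($T{\left(z \right)} = - (\left(-3 + 1\right) + 8) = - (-2 + 8) = \left(-1\right) 6 = -6$)
$T{\left(f{\left(4 \right)} \right)} l{\left(0 \right)} = - 6 \left(16 + 0\right) = \left(-6\right) 16 = -96$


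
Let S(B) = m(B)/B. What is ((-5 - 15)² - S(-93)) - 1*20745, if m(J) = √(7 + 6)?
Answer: -20345 + √13/93 ≈ -20345.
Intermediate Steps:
m(J) = √13
S(B) = √13/B
((-5 - 15)² - S(-93)) - 1*20745 = ((-5 - 15)² - √13/(-93)) - 1*20745 = ((-20)² - √13*(-1)/93) - 20745 = (400 - (-1)*√13/93) - 20745 = (400 + √13/93) - 20745 = -20345 + √13/93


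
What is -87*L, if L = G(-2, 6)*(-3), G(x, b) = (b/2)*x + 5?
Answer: -261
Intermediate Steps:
G(x, b) = 5 + b*x/2 (G(x, b) = (b*(½))*x + 5 = (b/2)*x + 5 = b*x/2 + 5 = 5 + b*x/2)
L = 3 (L = (5 + (½)*6*(-2))*(-3) = (5 - 6)*(-3) = -1*(-3) = 3)
-87*L = -87*3 = -261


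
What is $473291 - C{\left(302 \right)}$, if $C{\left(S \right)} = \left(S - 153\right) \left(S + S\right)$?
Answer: $383295$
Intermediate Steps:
$C{\left(S \right)} = 2 S \left(-153 + S\right)$ ($C{\left(S \right)} = \left(-153 + S\right) 2 S = 2 S \left(-153 + S\right)$)
$473291 - C{\left(302 \right)} = 473291 - 2 \cdot 302 \left(-153 + 302\right) = 473291 - 2 \cdot 302 \cdot 149 = 473291 - 89996 = 383295$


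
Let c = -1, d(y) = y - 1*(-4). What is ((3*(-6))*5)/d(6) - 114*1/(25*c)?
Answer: -111/25 ≈ -4.4400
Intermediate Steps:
d(y) = 4 + y (d(y) = y + 4 = 4 + y)
((3*(-6))*5)/d(6) - 114*1/(25*c) = ((3*(-6))*5)/(4 + 6) - 114/(25*(-1)) = -18*5/10 - 114/(-25) = -90*⅒ - 114*(-1/25) = -9 + 114/25 = -111/25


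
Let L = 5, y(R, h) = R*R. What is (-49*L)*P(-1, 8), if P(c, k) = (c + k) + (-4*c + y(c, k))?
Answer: -2940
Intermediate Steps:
y(R, h) = R²
P(c, k) = k + c² - 3*c (P(c, k) = (c + k) + (-4*c + c²) = (c + k) + (c² - 4*c) = k + c² - 3*c)
(-49*L)*P(-1, 8) = (-49*5)*(8 + (-1)² - 3*(-1)) = -245*(8 + 1 + 3) = -245*12 = -2940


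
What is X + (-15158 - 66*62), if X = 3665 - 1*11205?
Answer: -26790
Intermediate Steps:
X = -7540 (X = 3665 - 11205 = -7540)
X + (-15158 - 66*62) = -7540 + (-15158 - 66*62) = -7540 + (-15158 - 4092) = -7540 - 19250 = -26790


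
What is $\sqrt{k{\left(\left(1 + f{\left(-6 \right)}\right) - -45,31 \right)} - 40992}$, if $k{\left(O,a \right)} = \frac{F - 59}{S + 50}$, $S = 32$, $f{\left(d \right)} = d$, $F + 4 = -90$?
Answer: $\frac{i \sqrt{275642754}}{82} \approx 202.47 i$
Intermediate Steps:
$F = -94$ ($F = -4 - 90 = -94$)
$k{\left(O,a \right)} = - \frac{153}{82}$ ($k{\left(O,a \right)} = \frac{-94 - 59}{32 + 50} = - \frac{153}{82}$)
$\sqrt{k{\left(\left(1 + f{\left(-6 \right)}\right) - -45,31 \right)} - 40992} = \sqrt{- \frac{153}{82} - 40992} = \sqrt{- \frac{3361497}{82}} = \frac{i \sqrt{275642754}}{82}$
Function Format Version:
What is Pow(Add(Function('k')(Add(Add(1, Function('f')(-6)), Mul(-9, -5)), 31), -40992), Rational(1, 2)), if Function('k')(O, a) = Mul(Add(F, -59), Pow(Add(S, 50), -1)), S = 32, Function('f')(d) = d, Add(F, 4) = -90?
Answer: Mul(Rational(1, 82), I, Pow(275642754, Rational(1, 2))) ≈ Mul(202.47, I)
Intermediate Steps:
F = -94 (F = Add(-4, -90) = -94)
Function('k')(O, a) = Rational(-153, 82) (Function('k')(O, a) = Mul(Add(-94, -59), Pow(Add(32, 50), -1)) = Mul(-153, Pow(82, -1)) = Mul(-153, Rational(1, 82)) = Rational(-153, 82))
Pow(Add(Function('k')(Add(Add(1, Function('f')(-6)), Mul(-9, -5)), 31), -40992), Rational(1, 2)) = Pow(Add(Rational(-153, 82), -40992), Rational(1, 2)) = Pow(Rational(-3361497, 82), Rational(1, 2)) = Mul(Rational(1, 82), I, Pow(275642754, Rational(1, 2)))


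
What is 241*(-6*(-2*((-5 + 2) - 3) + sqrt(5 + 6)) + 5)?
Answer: -16147 - 1446*sqrt(11) ≈ -20943.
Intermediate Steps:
241*(-6*(-2*((-5 + 2) - 3) + sqrt(5 + 6)) + 5) = 241*(-6*(-2*(-3 - 3) + sqrt(11)) + 5) = 241*(-6*(-2*(-6) + sqrt(11)) + 5) = 241*(-6*(12 + sqrt(11)) + 5) = 241*((-72 - 6*sqrt(11)) + 5) = 241*(-67 - 6*sqrt(11)) = -16147 - 1446*sqrt(11)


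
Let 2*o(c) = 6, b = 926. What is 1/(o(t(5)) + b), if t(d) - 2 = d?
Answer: 1/929 ≈ 0.0010764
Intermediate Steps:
t(d) = 2 + d
o(c) = 3 (o(c) = (1/2)*6 = 3)
1/(o(t(5)) + b) = 1/(3 + 926) = 1/929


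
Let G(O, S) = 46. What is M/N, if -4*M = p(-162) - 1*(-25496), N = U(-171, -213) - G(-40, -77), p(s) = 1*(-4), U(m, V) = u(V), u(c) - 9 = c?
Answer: 6373/250 ≈ 25.492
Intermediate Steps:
u(c) = 9 + c
U(m, V) = 9 + V
p(s) = -4
N = -250 (N = (9 - 213) - 1*46 = -204 - 46 = -250)
M = -6373 (M = -(-4 - 1*(-25496))/4 = -(-4 + 25496)/4 = -1/4*25492 = -6373)
M/N = -6373/(-250) = -6373*(-1/250) = 6373/250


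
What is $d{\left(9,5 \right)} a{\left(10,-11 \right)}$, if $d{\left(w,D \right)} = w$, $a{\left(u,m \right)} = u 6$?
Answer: $540$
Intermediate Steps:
$a{\left(u,m \right)} = 6 u$
$d{\left(9,5 \right)} a{\left(10,-11 \right)} = 9 \cdot 6 \cdot 10 = 9 \cdot 60 = 540$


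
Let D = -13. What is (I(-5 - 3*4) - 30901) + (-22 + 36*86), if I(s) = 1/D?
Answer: -361752/13 ≈ -27827.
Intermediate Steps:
I(s) = -1/13 (I(s) = 1/(-13) = -1/13)
(I(-5 - 3*4) - 30901) + (-22 + 36*86) = (-1/13 - 30901) + (-22 + 36*86) = -401714/13 + (-22 + 3096) = -401714/13 + 3074 = -361752/13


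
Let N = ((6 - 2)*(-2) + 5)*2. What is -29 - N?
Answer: -23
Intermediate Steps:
N = -6 (N = (4*(-2) + 5)*2 = (-8 + 5)*2 = -3*2 = -6)
-29 - N = -29 - 1*(-6) = -29 + 6 = -23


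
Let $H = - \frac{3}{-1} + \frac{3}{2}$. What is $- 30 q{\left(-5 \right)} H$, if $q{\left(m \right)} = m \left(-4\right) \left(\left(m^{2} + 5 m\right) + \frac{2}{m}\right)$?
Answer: $1080$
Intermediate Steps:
$H = \frac{9}{2}$ ($H = \left(-3\right) \left(-1\right) + 3 \cdot \frac{1}{2} = 3 + \frac{3}{2} = \frac{9}{2} \approx 4.5$)
$q{\left(m \right)} = - 4 m \left(m^{2} + \frac{2}{m} + 5 m\right)$
$- 30 q{\left(-5 \right)} H = - 30 \left(-8 - 20 \left(-5\right)^{2} - 4 \left(-5\right)^{3}\right) \frac{9}{2} = - 30 \left(-8 - 500 - -500\right) \frac{9}{2} = - 30 \left(-8 - 500 + 500\right) \frac{9}{2} = \left(-30\right) \left(-8\right) \frac{9}{2} = 240 \cdot \frac{9}{2} = 1080$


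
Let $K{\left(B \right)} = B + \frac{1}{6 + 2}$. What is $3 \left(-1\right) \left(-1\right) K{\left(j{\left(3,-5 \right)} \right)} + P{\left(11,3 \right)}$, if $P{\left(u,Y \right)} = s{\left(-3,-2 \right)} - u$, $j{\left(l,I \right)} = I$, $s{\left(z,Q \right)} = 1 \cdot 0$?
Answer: $- \frac{205}{8} \approx -25.625$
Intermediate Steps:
$s{\left(z,Q \right)} = 0$
$K{\left(B \right)} = \frac{1}{8} + B$ ($K{\left(B \right)} = B + \frac{1}{8} = \frac{1}{8} + B$)
$P{\left(u,Y \right)} = - u$ ($P{\left(u,Y \right)} = 0 - u = - u$)
$3 \left(-1\right) \left(-1\right) K{\left(j{\left(3,-5 \right)} \right)} + P{\left(11,3 \right)} = 3 \left(-1\right) \left(-1\right) \left(\frac{1}{8} - 5\right) - 11 = \left(-3\right) \left(-1\right) \left(- \frac{39}{8}\right) - 11 = 3 \left(- \frac{39}{8}\right) - 11 = - \frac{117}{8} - 11 = - \frac{205}{8}$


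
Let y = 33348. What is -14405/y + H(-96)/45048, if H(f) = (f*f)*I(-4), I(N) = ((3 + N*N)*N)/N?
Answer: 216268823/62594196 ≈ 3.4551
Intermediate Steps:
I(N) = 3 + N² (I(N) = ((3 + N²)*N)/N = (N*(3 + N²))/N = 3 + N²)
H(f) = 19*f² (H(f) = (f*f)*(3 + (-4)²) = f²*(3 + 16) = f²*19 = 19*f²)
-14405/y + H(-96)/45048 = -14405/33348 + (19*(-96)²)/45048 = -14405*1/33348 + (19*9216)*(1/45048) = -14405/33348 + 175104*(1/45048) = -14405/33348 + 7296/1877 = 216268823/62594196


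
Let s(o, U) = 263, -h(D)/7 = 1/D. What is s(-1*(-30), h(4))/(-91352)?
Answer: -263/91352 ≈ -0.0028790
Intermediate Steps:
h(D) = -7/D
s(-1*(-30), h(4))/(-91352) = 263/(-91352) = 263*(-1/91352) = -263/91352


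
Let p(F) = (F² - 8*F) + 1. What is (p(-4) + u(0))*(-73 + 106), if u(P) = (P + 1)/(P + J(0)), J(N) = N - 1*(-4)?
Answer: 6501/4 ≈ 1625.3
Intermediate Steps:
J(N) = 4 + N (J(N) = N + 4 = 4 + N)
u(P) = (1 + P)/(4 + P) (u(P) = (P + 1)/(P + (4 + 0)) = (1 + P)/(P + 4) = (1 + P)/(4 + P))
p(F) = 1 + F² - 8*F
(p(-4) + u(0))*(-73 + 106) = ((1 + (-4)² - 8*(-4)) + (1 + 0)/(4 + 0))*(-73 + 106) = ((1 + 16 + 32) + 1/4)*33 = (49 + (¼)*1)*33 = (49 + ¼)*33 = (197/4)*33 = 6501/4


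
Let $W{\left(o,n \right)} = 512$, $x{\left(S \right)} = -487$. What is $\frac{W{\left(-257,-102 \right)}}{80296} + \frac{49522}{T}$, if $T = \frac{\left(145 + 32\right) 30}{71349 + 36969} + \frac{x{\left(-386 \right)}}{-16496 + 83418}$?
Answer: $\frac{600510210415678100}{506207653883} \approx 1.1863 \cdot 10^{6}$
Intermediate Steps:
$T = \frac{50434159}{1208142866}$ ($T = \frac{\left(145 + 32\right) 30}{71349 + 36969} - \frac{487}{-16496 + 83418} = \frac{177 \cdot 30}{108318} - \frac{487}{66922} = 5310 \cdot \frac{1}{108318} - \frac{487}{66922} = \frac{885}{18053} - \frac{487}{66922} = \frac{50434159}{1208142866} \approx 0.041745$)
$\frac{W{\left(-257,-102 \right)}}{80296} + \frac{49522}{T} = \frac{512}{80296} + \frac{49522}{\frac{50434159}{1208142866}} = 512 \cdot \frac{1}{80296} + 49522 \cdot \frac{1208142866}{50434159} = \frac{64}{10037} + \frac{59829651010052}{50434159} = \frac{600510210415678100}{506207653883}$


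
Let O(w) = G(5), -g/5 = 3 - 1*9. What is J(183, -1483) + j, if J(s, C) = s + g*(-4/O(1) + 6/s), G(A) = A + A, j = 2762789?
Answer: 168540620/61 ≈ 2.7630e+6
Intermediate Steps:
g = 30 (g = -5*(3 - 1*9) = -5*(3 - 9) = -5*(-6) = 30)
G(A) = 2*A
O(w) = 10 (O(w) = 2*5 = 10)
J(s, C) = -12 + s + 180/s (J(s, C) = s + 30*(-4/10 + 6/s) = s + 30*(-4*⅒ + 6/s) = s + 30*(-⅖ + 6/s) = s + (-12 + 180/s) = -12 + s + 180/s)
J(183, -1483) + j = (-12 + 183 + 180/183) + 2762789 = (-12 + 183 + 180*(1/183)) + 2762789 = (-12 + 183 + 60/61) + 2762789 = 10491/61 + 2762789 = 168540620/61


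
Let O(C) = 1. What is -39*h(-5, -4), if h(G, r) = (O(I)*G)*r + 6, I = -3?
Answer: -1014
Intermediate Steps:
h(G, r) = 6 + G*r (h(G, r) = (1*G)*r + 6 = G*r + 6 = 6 + G*r)
-39*h(-5, -4) = -39*(6 - 5*(-4)) = -39*(6 + 20) = -39*26 = -1014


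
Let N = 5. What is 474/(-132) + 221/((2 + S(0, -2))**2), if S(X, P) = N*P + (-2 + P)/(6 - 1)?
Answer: -1427/1936 ≈ -0.73709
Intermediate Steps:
S(X, P) = -2/5 + 26*P/5 (S(X, P) = 5*P + (-2 + P)/(6 - 1) = 5*P + (-2 + P)/5 = 5*P + (-2 + P)*(1/5) = 5*P + (-2/5 + P/5) = -2/5 + 26*P/5)
474/(-132) + 221/((2 + S(0, -2))**2) = 474/(-132) + 221/((2 + (-2/5 + (26/5)*(-2)))**2) = 474*(-1/132) + 221/((2 + (-2/5 - 52/5))**2) = -79/22 + 221/((2 - 54/5)**2) = -79/22 + 221/((-44/5)**2) = -79/22 + 221/(1936/25) = -79/22 + 221*(25/1936) = -79/22 + 5525/1936 = -1427/1936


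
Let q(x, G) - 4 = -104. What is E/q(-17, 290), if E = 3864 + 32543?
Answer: -36407/100 ≈ -364.07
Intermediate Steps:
q(x, G) = -100 (q(x, G) = 4 - 104 = -100)
E = 36407
E/q(-17, 290) = 36407/(-100) = 36407*(-1/100) = -36407/100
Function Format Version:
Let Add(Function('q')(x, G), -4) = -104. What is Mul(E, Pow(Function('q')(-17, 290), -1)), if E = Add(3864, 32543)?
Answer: Rational(-36407, 100) ≈ -364.07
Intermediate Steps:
Function('q')(x, G) = -100 (Function('q')(x, G) = Add(4, -104) = -100)
E = 36407
Mul(E, Pow(Function('q')(-17, 290), -1)) = Mul(36407, Pow(-100, -1)) = Mul(36407, Rational(-1, 100)) = Rational(-36407, 100)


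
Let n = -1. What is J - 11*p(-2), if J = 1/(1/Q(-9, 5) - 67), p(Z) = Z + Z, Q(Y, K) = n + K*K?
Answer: 70684/1607 ≈ 43.985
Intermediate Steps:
Q(Y, K) = -1 + K² (Q(Y, K) = -1 + K*K = -1 + K²)
p(Z) = 2*Z
J = -24/1607 (J = 1/(1/(-1 + 5²) - 67) = 1/(1/(-1 + 25) - 67) = 1/(1/24 - 67) = 1/(-1607/24) = -24/1607 ≈ -0.014935)
J - 11*p(-2) = -24/1607 - 22*(-2) = -24/1607 - 11*(-4) = -24/1607 + 44 = 70684/1607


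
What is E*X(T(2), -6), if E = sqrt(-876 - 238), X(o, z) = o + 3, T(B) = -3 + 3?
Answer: 3*I*sqrt(1114) ≈ 100.13*I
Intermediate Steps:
T(B) = 0
X(o, z) = 3 + o
E = I*sqrt(1114) (E = sqrt(-1114) = I*sqrt(1114) ≈ 33.377*I)
E*X(T(2), -6) = (I*sqrt(1114))*(3 + 0) = (I*sqrt(1114))*3 = 3*I*sqrt(1114)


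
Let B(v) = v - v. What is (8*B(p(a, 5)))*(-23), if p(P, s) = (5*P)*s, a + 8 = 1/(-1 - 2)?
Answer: 0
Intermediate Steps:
a = -25/3 (a = -8 + 1/(-1 - 2) = -8 + 1/(-3) = -8 - 1/3 = -25/3 ≈ -8.3333)
p(P, s) = 5*P*s
B(v) = 0
(8*B(p(a, 5)))*(-23) = (8*0)*(-23) = 0*(-23) = 0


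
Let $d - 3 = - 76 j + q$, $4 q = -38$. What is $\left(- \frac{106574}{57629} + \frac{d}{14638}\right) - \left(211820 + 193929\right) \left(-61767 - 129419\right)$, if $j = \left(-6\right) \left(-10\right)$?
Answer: $\frac{774425531666370175}{9983116} \approx 7.7574 \cdot 10^{10}$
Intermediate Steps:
$q = - \frac{19}{2}$ ($q = \frac{1}{4} \left(-38\right) = - \frac{19}{2} \approx -9.5$)
$j = 60$
$d = - \frac{9133}{2}$ ($d = 3 - \frac{9139}{2} = - \frac{9133}{2} \approx -4566.5$)
$\left(- \frac{106574}{57629} + \frac{d}{14638}\right) - \left(211820 + 193929\right) \left(-61767 - 129419\right) = \left(- \frac{106574}{57629} - \frac{9133}{2 \cdot 14638}\right) - \left(211820 + 193929\right) \left(-61767 - 129419\right) = \left(\left(-106574\right) \frac{1}{57629} - \frac{9133}{29276}\right) - 405749 \left(-191186\right) = \left(- \frac{8198}{4433} - \frac{9133}{29276}\right) - -77573528314 = - \frac{21576249}{9983116} + 77573528314 = \frac{774425531666370175}{9983116}$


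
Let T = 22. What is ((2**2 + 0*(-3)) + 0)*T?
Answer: 88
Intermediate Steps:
((2**2 + 0*(-3)) + 0)*T = ((2**2 + 0*(-3)) + 0)*22 = ((4 + 0) + 0)*22 = (4 + 0)*22 = 4*22 = 88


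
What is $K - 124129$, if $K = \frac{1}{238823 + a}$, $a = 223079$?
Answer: $- \frac{57335433357}{461902} \approx -1.2413 \cdot 10^{5}$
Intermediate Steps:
$K = \frac{1}{461902}$ ($K = \frac{1}{238823 + 223079} = \frac{1}{461902} \approx 2.165 \cdot 10^{-6}$)
$K - 124129 = \frac{1}{461902} - 124129 = - \frac{57335433357}{461902}$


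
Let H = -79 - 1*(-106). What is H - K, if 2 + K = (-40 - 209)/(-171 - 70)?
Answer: 6740/241 ≈ 27.967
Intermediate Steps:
K = -233/241 (K = -2 + (-40 - 209)/(-171 - 70) = -2 - 249/(-241) = -2 - 249*(-1/241) = -2 + 249/241 = -233/241 ≈ -0.96680)
H = 27 (H = -79 + 106 = 27)
H - K = 27 - 1*(-233/241) = 27 + 233/241 = 6740/241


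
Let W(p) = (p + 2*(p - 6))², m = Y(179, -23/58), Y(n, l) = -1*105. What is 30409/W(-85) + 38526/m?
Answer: -914429023/2495115 ≈ -366.49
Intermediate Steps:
Y(n, l) = -105
m = -105
W(p) = (-12 + 3*p)² (W(p) = (p + 2*(-6 + p))² = (p + (-12 + 2*p))² = (-12 + 3*p)²)
30409/W(-85) + 38526/m = 30409/((9*(-4 - 85)²)) + 38526/(-105) = 30409/((9*(-89)²)) + 38526*(-1/105) = 30409/((9*7921)) - 12842/35 = 30409/71289 - 12842/35 = -914429023/2495115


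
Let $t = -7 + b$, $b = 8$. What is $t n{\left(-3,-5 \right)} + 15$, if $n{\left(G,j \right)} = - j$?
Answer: $20$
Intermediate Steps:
$t = 1$ ($t = -7 + 8 = 1$)
$t n{\left(-3,-5 \right)} + 15 = 1 \left(\left(-1\right) \left(-5\right)\right) + 15 = 1 \cdot 5 + 15 = 5 + 15 = 20$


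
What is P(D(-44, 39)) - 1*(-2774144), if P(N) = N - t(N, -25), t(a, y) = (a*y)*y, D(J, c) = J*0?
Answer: 2774144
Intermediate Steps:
D(J, c) = 0
t(a, y) = a*y**2
P(N) = -624*N (P(N) = N - N*(-25)**2 = N - N*625 = N - 625*N = -624*N)
P(D(-44, 39)) - 1*(-2774144) = -624*0 - 1*(-2774144) = 0 + 2774144 = 2774144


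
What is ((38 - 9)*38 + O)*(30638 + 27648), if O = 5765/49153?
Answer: 3157490816106/49153 ≈ 6.4238e+7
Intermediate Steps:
O = 5765/49153 (O = 5765*(1/49153) = 5765/49153 ≈ 0.11729)
((38 - 9)*38 + O)*(30638 + 27648) = ((38 - 9)*38 + 5765/49153)*(30638 + 27648) = (29*38 + 5765/49153)*58286 = (1102 + 5765/49153)*58286 = (54172371/49153)*58286 = 3157490816106/49153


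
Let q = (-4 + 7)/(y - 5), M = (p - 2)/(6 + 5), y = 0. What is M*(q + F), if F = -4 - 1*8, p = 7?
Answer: -63/11 ≈ -5.7273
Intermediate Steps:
M = 5/11 (M = (7 - 2)/(6 + 5) = 5/11 ≈ 0.45455)
q = -⅗ (q = (-4 + 7)/(0 - 5) = 3/(-5) = 3*(-⅕) = -⅗ ≈ -0.60000)
F = -12 (F = -4 - 8 = -12)
M*(q + F) = 5*(-⅗ - 12)/11 = (5/11)*(-63/5) = -63/11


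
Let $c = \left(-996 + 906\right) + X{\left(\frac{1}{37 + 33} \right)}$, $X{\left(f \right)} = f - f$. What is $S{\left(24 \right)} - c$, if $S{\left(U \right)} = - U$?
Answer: $66$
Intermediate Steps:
$X{\left(f \right)} = 0$
$c = -90$ ($c = \left(-996 + 906\right) + 0 = -90 + 0 = -90$)
$S{\left(24 \right)} - c = \left(-1\right) 24 - -90 = -24 + 90 = 66$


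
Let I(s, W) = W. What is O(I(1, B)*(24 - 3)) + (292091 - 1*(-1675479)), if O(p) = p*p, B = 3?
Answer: 1971539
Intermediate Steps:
O(p) = p**2
O(I(1, B)*(24 - 3)) + (292091 - 1*(-1675479)) = (3*(24 - 3))**2 + (292091 - 1*(-1675479)) = (3*21)**2 + (292091 + 1675479) = 63**2 + 1967570 = 3969 + 1967570 = 1971539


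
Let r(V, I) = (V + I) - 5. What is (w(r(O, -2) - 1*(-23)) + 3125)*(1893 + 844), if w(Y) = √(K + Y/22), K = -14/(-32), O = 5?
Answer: 8553125 + 19159*√55/44 ≈ 8.5564e+6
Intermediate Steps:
K = 7/16 (K = -14*(-1/32) = 7/16 ≈ 0.43750)
r(V, I) = -5 + I + V (r(V, I) = (I + V) - 5 = -5 + I + V)
w(Y) = √(7/16 + Y/22)
(w(r(O, -2) - 1*(-23)) + 3125)*(1893 + 844) = (√(847 + 88*((-5 - 2 + 5) - 1*(-23)))/44 + 3125)*(1893 + 844) = (√(847 + 88*(-2 + 23))/44 + 3125)*2737 = (√(847 + 88*21)/44 + 3125)*2737 = (√(847 + 1848)/44 + 3125)*2737 = (√2695/44 + 3125)*2737 = ((7*√55)/44 + 3125)*2737 = (7*√55/44 + 3125)*2737 = (3125 + 7*√55/44)*2737 = 8553125 + 19159*√55/44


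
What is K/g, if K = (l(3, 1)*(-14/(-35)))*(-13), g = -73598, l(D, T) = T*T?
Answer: 13/183995 ≈ 7.0654e-5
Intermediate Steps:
l(D, T) = T**2
K = -26/5 (K = (1**2*(-14/(-35)))*(-13) = (1*(-14*(-1/35)))*(-13) = (1*(2/5))*(-13) = (2/5)*(-13) = -26/5 ≈ -5.2000)
K/g = -26/5/(-73598) = -26/5*(-1/73598) = 13/183995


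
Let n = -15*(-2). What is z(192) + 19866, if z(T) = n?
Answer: 19896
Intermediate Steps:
n = 30
z(T) = 30
z(192) + 19866 = 30 + 19866 = 19896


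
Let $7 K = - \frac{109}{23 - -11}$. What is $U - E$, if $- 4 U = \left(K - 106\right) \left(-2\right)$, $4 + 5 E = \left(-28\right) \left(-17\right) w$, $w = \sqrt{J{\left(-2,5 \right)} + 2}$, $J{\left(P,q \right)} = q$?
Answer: $- \frac{124781}{2380} - \frac{476 \sqrt{7}}{5} \approx -304.3$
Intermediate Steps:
$K = - \frac{109}{238}$ ($K = \frac{\left(-109\right) \frac{1}{23 - -11}}{7} = \frac{\left(-109\right) \frac{1}{23 + 11}}{7} = \frac{\left(-109\right) \frac{1}{34}}{7} = \frac{1}{7} \left(- \frac{109}{34}\right) = - \frac{109}{238} \approx -0.45798$)
$w = \sqrt{7}$ ($w = \sqrt{5 + 2} = \sqrt{7} \approx 2.6458$)
$E = - \frac{4}{5} + \frac{476 \sqrt{7}}{5}$ ($E = - \frac{4}{5} + \frac{\left(-28\right) \left(-17\right) \sqrt{7}}{5} = - \frac{4}{5} + \frac{476 \sqrt{7}}{5} \approx 251.08$)
$U = - \frac{25337}{476}$ ($U = - \frac{\left(- \frac{109}{238} - 106\right) \left(-2\right)}{4} = - \frac{\left(- \frac{25337}{238}\right) \left(-2\right)}{4} = \left(- \frac{1}{4}\right) \frac{25337}{119} = - \frac{25337}{476} \approx -53.229$)
$U - E = - \frac{25337}{476} - \left(- \frac{4}{5} + \frac{476 \sqrt{7}}{5}\right) = - \frac{25337}{476} + \left(\frac{4}{5} - \frac{476 \sqrt{7}}{5}\right) = - \frac{124781}{2380} - \frac{476 \sqrt{7}}{5}$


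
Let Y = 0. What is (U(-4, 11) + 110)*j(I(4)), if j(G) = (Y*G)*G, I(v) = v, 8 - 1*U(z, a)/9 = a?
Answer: 0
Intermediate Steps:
U(z, a) = 72 - 9*a
j(G) = 0 (j(G) = (0*G)*G = 0*G = 0)
(U(-4, 11) + 110)*j(I(4)) = ((72 - 9*11) + 110)*0 = ((72 - 99) + 110)*0 = (-27 + 110)*0 = 83*0 = 0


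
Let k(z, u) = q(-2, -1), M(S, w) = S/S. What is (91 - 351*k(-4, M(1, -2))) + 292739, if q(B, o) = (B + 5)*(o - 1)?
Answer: 294936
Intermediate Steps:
M(S, w) = 1
q(B, o) = (-1 + o)*(5 + B) (q(B, o) = (5 + B)*(-1 + o) = (-1 + o)*(5 + B))
k(z, u) = -6 (k(z, u) = -5 - 1*(-2) + 5*(-1) - 2*(-1) = -5 + 2 - 5 + 2 = -6)
(91 - 351*k(-4, M(1, -2))) + 292739 = (91 - 351*(-6)) + 292739 = (91 + 2106) + 292739 = 2197 + 292739 = 294936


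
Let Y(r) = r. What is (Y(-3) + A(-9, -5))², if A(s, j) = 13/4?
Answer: 1/16 ≈ 0.062500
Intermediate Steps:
A(s, j) = 13/4 (A(s, j) = 13*(¼) = 13/4)
(Y(-3) + A(-9, -5))² = (-3 + 13/4)² = (¼)² = 1/16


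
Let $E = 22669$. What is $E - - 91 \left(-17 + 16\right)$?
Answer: $22578$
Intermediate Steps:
$E - - 91 \left(-17 + 16\right) = 22669 - - 91 \left(-17 + 16\right) = 22669 - \left(-91\right) \left(-1\right) = 22669 - 91 = 22578$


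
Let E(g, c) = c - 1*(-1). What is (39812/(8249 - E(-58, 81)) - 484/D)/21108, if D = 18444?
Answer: 182584925/794885844996 ≈ 0.00022970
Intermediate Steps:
E(g, c) = 1 + c (E(g, c) = c + 1 = 1 + c)
(39812/(8249 - E(-58, 81)) - 484/D)/21108 = (39812/(8249 - (1 + 81)) - 484/18444)/21108 = (39812/(8249 - 1*82) - 484*1/18444)*(1/21108) = (39812/(8249 - 82) - 121/4611)*(1/21108) = (39812/8167 - 121/4611)*(1/21108) = (182584925/37658037)*(1/21108) = 182584925/794885844996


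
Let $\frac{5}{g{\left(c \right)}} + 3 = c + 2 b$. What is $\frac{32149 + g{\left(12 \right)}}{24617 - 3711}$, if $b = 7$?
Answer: $\frac{369716}{240419} \approx 1.5378$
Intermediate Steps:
$g{\left(c \right)} = \frac{5}{11 + c}$ ($g{\left(c \right)} = \frac{5}{-3 + \left(c + 2 \cdot 7\right)} = \frac{5}{-3 + \left(c + 14\right)} = \frac{5}{-3 + \left(14 + c\right)} = \frac{5}{11 + c}$)
$\frac{32149 + g{\left(12 \right)}}{24617 - 3711} = \frac{32149 + \frac{5}{11 + 12}}{24617 - 3711} = \frac{32149 + \frac{5}{23}}{20906} = \left(32149 + 5 \cdot \frac{1}{23}\right) \frac{1}{20906} = \left(32149 + \frac{5}{23}\right) \frac{1}{20906} = \frac{739432}{23} \cdot \frac{1}{20906} = \frac{369716}{240419}$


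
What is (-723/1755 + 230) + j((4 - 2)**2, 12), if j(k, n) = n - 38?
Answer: 119099/585 ≈ 203.59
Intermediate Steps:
j(k, n) = -38 + n
(-723/1755 + 230) + j((4 - 2)**2, 12) = (-723/1755 + 230) + (-38 + 12) = (-723*1/1755 + 230) - 26 = (-241/585 + 230) - 26 = 134309/585 - 26 = 119099/585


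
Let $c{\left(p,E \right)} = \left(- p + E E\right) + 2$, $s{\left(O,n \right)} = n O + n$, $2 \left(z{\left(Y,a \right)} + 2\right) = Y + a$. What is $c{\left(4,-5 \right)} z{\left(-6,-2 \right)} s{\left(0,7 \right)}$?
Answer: $-966$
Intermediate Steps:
$z{\left(Y,a \right)} = -2 + \frac{Y}{2} + \frac{a}{2}$ ($z{\left(Y,a \right)} = -2 + \frac{Y + a}{2} = -2 + \left(\frac{Y}{2} + \frac{a}{2}\right) = -2 + \frac{Y}{2} + \frac{a}{2}$)
$s{\left(O,n \right)} = n + O n$ ($s{\left(O,n \right)} = O n + n = n + O n$)
$c{\left(p,E \right)} = 2 + E^{2} - p$ ($c{\left(p,E \right)} = \left(- p + E^{2}\right) + 2 = \left(E^{2} - p\right) + 2 = 2 + E^{2} - p$)
$c{\left(4,-5 \right)} z{\left(-6,-2 \right)} s{\left(0,7 \right)} = \left(2 + \left(-5\right)^{2} - 4\right) \left(-2 + \frac{1}{2} \left(-6\right) + \frac{1}{2} \left(-2\right)\right) 7 \left(1 + 0\right) = \left(2 + 25 - 4\right) \left(-2 - 3 - 1\right) 7 \cdot 1 = 23 \left(-6\right) 7 = \left(-138\right) 7 = -966$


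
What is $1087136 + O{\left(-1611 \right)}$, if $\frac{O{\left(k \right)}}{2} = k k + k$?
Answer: $6274556$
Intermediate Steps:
$O{\left(k \right)} = 2 k + 2 k^{2}$ ($O{\left(k \right)} = 2 \left(k k + k\right) = 2 \left(k^{2} + k\right) = 2 \left(k + k^{2}\right) = 2 k + 2 k^{2}$)
$1087136 + O{\left(-1611 \right)} = 1087136 + 2 \left(-1611\right) \left(1 - 1611\right) = 1087136 + 2 \left(-1611\right) \left(-1610\right) = 1087136 + 5187420 = 6274556$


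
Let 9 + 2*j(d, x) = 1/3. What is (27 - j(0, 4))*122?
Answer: 11468/3 ≈ 3822.7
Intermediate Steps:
j(d, x) = -13/3 (j(d, x) = -9/2 + (½)/3 = -9/2 + (½)*(⅓) = -9/2 + ⅙ = -13/3)
(27 - j(0, 4))*122 = (27 - 1*(-13/3))*122 = (27 + 13/3)*122 = (94/3)*122 = 11468/3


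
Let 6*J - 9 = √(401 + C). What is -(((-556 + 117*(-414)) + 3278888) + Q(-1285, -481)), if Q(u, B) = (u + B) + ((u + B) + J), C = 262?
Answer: -6452727/2 - √663/6 ≈ -3.2264e+6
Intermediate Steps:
J = 3/2 + √663/6 (J = 3/2 + √(401 + 262)/6 = 3/2 + √663/6 ≈ 5.7915)
Q(u, B) = 3/2 + 2*B + 2*u + √663/6 (Q(u, B) = (u + B) + ((u + B) + (3/2 + √663/6)) = (B + u) + ((B + u) + (3/2 + √663/6)) = (B + u) + (3/2 + B + u + √663/6) = 3/2 + 2*B + 2*u + √663/6)
-(((-556 + 117*(-414)) + 3278888) + Q(-1285, -481)) = -(((-556 + 117*(-414)) + 3278888) + (3/2 + 2*(-481) + 2*(-1285) + √663/6)) = -(((-556 - 48438) + 3278888) + (3/2 - 962 - 2570 + √663/6)) = -((-48994 + 3278888) + (-7061/2 + √663/6)) = -(3229894 + (-7061/2 + √663/6)) = -(6452727/2 + √663/6) = -6452727/2 - √663/6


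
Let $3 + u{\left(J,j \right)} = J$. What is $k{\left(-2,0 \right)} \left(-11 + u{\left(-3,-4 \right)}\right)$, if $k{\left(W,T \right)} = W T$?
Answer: $0$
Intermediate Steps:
$k{\left(W,T \right)} = T W$
$u{\left(J,j \right)} = -3 + J$
$k{\left(-2,0 \right)} \left(-11 + u{\left(-3,-4 \right)}\right) = 0 \left(-2\right) \left(-11 - 6\right) = 0 \left(-11 - 6\right) = 0 \left(-17\right) = 0$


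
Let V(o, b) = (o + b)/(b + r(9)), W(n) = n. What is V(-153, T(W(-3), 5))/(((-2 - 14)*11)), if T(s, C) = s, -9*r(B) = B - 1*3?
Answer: -117/484 ≈ -0.24174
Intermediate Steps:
r(B) = 1/3 - B/9 (r(B) = -(B - 1*3)/9 = -(B - 3)/9 = -(-3 + B)/9 = 1/3 - B/9)
V(o, b) = (b + o)/(-2/3 + b) (V(o, b) = (o + b)/(b + (1/3 - 1/9*9)) = (b + o)/(b + (1/3 - 1)) = (b + o)/(b - 2/3) = (b + o)/(-2/3 + b))
V(-153, T(W(-3), 5))/(((-2 - 14)*11)) = (3*(-3 - 153)/(-2 + 3*(-3)))/(((-2 - 14)*11)) = (3*(-156)/(-2 - 9))/((-16*11)) = (3*(-156)/(-11))/(-176) = (3*(-1/11)*(-156))*(-1/176) = (468/11)*(-1/176) = -117/484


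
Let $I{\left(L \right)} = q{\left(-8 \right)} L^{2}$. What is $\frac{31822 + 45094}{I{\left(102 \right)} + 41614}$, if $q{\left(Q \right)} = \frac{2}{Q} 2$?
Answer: $\frac{19229}{9103} \approx 2.1124$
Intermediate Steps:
$q{\left(Q \right)} = \frac{4}{Q}$
$I{\left(L \right)} = - \frac{L^{2}}{2}$ ($I{\left(L \right)} = \frac{4}{-8} L^{2} = 4 \left(- \frac{1}{8}\right) L^{2} = - \frac{L^{2}}{2}$)
$\frac{31822 + 45094}{I{\left(102 \right)} + 41614} = \frac{31822 + 45094}{- \frac{102^{2}}{2} + 41614} = \frac{76916}{\left(- \frac{1}{2}\right) 10404 + 41614} = \frac{76916}{-5202 + 41614} = \frac{76916}{36412} = 76916 \cdot \frac{1}{36412} = \frac{19229}{9103}$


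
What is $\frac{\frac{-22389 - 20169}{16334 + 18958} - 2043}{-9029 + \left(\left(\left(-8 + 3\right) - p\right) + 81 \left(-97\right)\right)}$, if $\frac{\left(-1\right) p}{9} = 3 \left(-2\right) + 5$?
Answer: $\frac{69503}{574600} \approx 0.12096$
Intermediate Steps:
$p = 9$ ($p = - 9 \left(3 \left(-2\right) + 5\right) = - 9 \left(-6 + 5\right) = \left(-9\right) \left(-1\right) = 9$)
$\frac{\frac{-22389 - 20169}{16334 + 18958} - 2043}{-9029 + \left(\left(\left(-8 + 3\right) - p\right) + 81 \left(-97\right)\right)} = \frac{\frac{-22389 - 20169}{16334 + 18958} - 2043}{-9029 + \left(\left(\left(-8 + 3\right) - 9\right) + 81 \left(-97\right)\right)} = \frac{- \frac{42558}{35292} - 2043}{-9029 - 7871} = \frac{\left(-42558\right) \frac{1}{35292} - 2043}{-9029 - 7871} = \frac{- \frac{41}{34} - 2043}{-9029 - 7871} = - \frac{69503}{34 \left(-16900\right)} = \left(- \frac{69503}{34}\right) \left(- \frac{1}{16900}\right) = \frac{69503}{574600}$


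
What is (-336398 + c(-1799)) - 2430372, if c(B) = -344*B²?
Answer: -1116088714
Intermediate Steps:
(-336398 + c(-1799)) - 2430372 = (-336398 - 344*(-1799)²) - 2430372 = (-336398 - 344*3236401) - 2430372 = (-336398 - 1113321944) - 2430372 = -1113658342 - 2430372 = -1116088714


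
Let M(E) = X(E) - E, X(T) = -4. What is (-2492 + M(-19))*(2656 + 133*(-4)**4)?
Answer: -90915808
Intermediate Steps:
M(E) = -4 - E
(-2492 + M(-19))*(2656 + 133*(-4)**4) = (-2492 + (-4 - 1*(-19)))*(2656 + 133*(-4)**4) = (-2492 + (-4 + 19))*(2656 + 133*256) = (-2492 + 15)*(2656 + 34048) = -2477*36704 = -90915808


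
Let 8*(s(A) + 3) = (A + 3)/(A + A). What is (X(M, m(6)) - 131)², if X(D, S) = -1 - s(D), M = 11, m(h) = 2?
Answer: 129026881/7744 ≈ 16662.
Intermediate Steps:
s(A) = -3 + (3 + A)/(16*A) (s(A) = -3 + ((A + 3)/(A + A))/8 = -3 + ((3 + A)/((2*A)))/8 = -3 + ((3 + A)*(1/(2*A)))/8 = -3 + ((3 + A)/(2*A))/8 = -3 + (3 + A)/(16*A))
X(D, S) = -1 - (3 - 47*D)/(16*D)
(X(M, m(6)) - 131)² = ((1/16)*(-3 + 31*11)/11 - 131)² = ((1/16)*(1/11)*(-3 + 341) - 131)² = ((1/16)*(1/11)*338 - 131)² = (169/88 - 131)² = (-11359/88)² = 129026881/7744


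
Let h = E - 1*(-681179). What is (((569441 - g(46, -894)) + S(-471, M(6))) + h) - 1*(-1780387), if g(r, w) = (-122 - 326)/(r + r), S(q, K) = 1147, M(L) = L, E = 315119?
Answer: 76987391/23 ≈ 3.3473e+6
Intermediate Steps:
g(r, w) = -224/r (g(r, w) = -448*1/(2*r) = -224/r)
h = 996298 (h = 315119 - 1*(-681179) = 315119 + 681179 = 996298)
(((569441 - g(46, -894)) + S(-471, M(6))) + h) - 1*(-1780387) = (((569441 - (-224)/46) + 1147) + 996298) - 1*(-1780387) = (((569441 - (-224)/46) + 1147) + 996298) + 1780387 = (((569441 - 1*(-112/23)) + 1147) + 996298) + 1780387 = (((569441 + 112/23) + 1147) + 996298) + 1780387 = ((13097255/23 + 1147) + 996298) + 1780387 = (13123636/23 + 996298) + 1780387 = 36038490/23 + 1780387 = 76987391/23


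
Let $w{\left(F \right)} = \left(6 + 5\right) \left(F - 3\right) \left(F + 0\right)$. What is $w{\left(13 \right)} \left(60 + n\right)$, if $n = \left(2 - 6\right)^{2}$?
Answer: $108680$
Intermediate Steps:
$n = 16$ ($n = \left(-4\right)^{2} = 16$)
$w{\left(F \right)} = 11 F \left(-3 + F\right)$ ($w{\left(F \right)} = 11 \left(-3 + F\right) F = 11 F \left(-3 + F\right)$)
$w{\left(13 \right)} \left(60 + n\right) = 11 \cdot 13 \left(-3 + 13\right) \left(60 + 16\right) = 11 \cdot 13 \cdot 10 \cdot 76 = 1430 \cdot 76 = 108680$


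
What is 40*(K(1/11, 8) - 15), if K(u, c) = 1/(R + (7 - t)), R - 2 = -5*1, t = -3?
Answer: -4160/7 ≈ -594.29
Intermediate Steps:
R = -3 (R = 2 - 5*1 = 2 - 5 = -3)
K(u, c) = 1/7 (K(u, c) = 1/(-3 + (7 - 1*(-3))) = 1/(-3 + (7 + 3)) = 1/(-3 + 10) = 1/7)
40*(K(1/11, 8) - 15) = 40*(1/7 - 15) = 40*(-104/7) = -4160/7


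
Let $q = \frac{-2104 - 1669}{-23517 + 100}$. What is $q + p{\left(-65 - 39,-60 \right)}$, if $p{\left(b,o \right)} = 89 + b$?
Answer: $- \frac{347482}{23417} \approx -14.839$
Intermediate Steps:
$q = \frac{3773}{23417}$ ($q = - \frac{3773}{-23417} = \left(-3773\right) \left(- \frac{1}{23417}\right) = \frac{3773}{23417} \approx 0.16112$)
$q + p{\left(-65 - 39,-60 \right)} = \frac{3773}{23417} + \left(89 - 104\right) = \frac{3773}{23417} - 15 = - \frac{347482}{23417}$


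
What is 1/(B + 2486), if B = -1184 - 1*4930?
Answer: -1/3628 ≈ -0.00027563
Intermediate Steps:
B = -6114 (B = -1184 - 4930 = -6114)
1/(B + 2486) = 1/(-6114 + 2486) = 1/(-3628) = -1/3628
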